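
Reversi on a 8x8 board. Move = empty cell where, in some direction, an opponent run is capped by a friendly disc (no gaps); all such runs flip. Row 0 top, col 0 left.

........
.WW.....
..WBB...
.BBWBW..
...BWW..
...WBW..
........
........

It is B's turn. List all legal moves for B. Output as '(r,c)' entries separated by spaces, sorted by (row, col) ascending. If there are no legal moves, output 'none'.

Answer: (0,1) (0,2) (1,3) (2,1) (3,6) (4,2) (4,6) (5,2) (5,6) (6,3)

Derivation:
(0,0): no bracket -> illegal
(0,1): flips 1 -> legal
(0,2): flips 2 -> legal
(0,3): no bracket -> illegal
(1,0): no bracket -> illegal
(1,3): flips 1 -> legal
(2,0): no bracket -> illegal
(2,1): flips 1 -> legal
(2,5): no bracket -> illegal
(2,6): no bracket -> illegal
(3,6): flips 2 -> legal
(4,2): flips 1 -> legal
(4,6): flips 3 -> legal
(5,2): flips 1 -> legal
(5,6): flips 2 -> legal
(6,2): no bracket -> illegal
(6,3): flips 1 -> legal
(6,4): no bracket -> illegal
(6,5): no bracket -> illegal
(6,6): no bracket -> illegal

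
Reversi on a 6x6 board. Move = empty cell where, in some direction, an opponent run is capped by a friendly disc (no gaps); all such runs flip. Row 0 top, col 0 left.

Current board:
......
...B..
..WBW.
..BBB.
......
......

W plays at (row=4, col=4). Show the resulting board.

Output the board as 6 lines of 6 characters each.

Place W at (4,4); scan 8 dirs for brackets.
Dir NW: opp run (3,3) capped by W -> flip
Dir N: opp run (3,4) capped by W -> flip
Dir NE: first cell '.' (not opp) -> no flip
Dir W: first cell '.' (not opp) -> no flip
Dir E: first cell '.' (not opp) -> no flip
Dir SW: first cell '.' (not opp) -> no flip
Dir S: first cell '.' (not opp) -> no flip
Dir SE: first cell '.' (not opp) -> no flip
All flips: (3,3) (3,4)

Answer: ......
...B..
..WBW.
..BWW.
....W.
......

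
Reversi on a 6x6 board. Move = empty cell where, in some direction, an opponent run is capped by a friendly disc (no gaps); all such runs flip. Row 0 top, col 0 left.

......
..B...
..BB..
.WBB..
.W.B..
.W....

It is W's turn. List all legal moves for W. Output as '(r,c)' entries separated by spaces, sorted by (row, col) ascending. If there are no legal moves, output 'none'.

Answer: (1,3) (1,4) (3,4)

Derivation:
(0,1): no bracket -> illegal
(0,2): no bracket -> illegal
(0,3): no bracket -> illegal
(1,1): no bracket -> illegal
(1,3): flips 1 -> legal
(1,4): flips 2 -> legal
(2,1): no bracket -> illegal
(2,4): no bracket -> illegal
(3,4): flips 2 -> legal
(4,2): no bracket -> illegal
(4,4): no bracket -> illegal
(5,2): no bracket -> illegal
(5,3): no bracket -> illegal
(5,4): no bracket -> illegal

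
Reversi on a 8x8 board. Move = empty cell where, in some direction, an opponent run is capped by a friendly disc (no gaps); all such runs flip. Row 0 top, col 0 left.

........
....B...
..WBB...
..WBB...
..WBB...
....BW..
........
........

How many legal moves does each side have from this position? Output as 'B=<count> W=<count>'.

-- B to move --
(1,1): flips 1 -> legal
(1,2): no bracket -> illegal
(1,3): no bracket -> illegal
(2,1): flips 2 -> legal
(3,1): flips 1 -> legal
(4,1): flips 2 -> legal
(4,5): no bracket -> illegal
(4,6): no bracket -> illegal
(5,1): flips 1 -> legal
(5,2): no bracket -> illegal
(5,3): no bracket -> illegal
(5,6): flips 1 -> legal
(6,4): no bracket -> illegal
(6,5): no bracket -> illegal
(6,6): flips 1 -> legal
B mobility = 7
-- W to move --
(0,3): no bracket -> illegal
(0,4): no bracket -> illegal
(0,5): flips 2 -> legal
(1,2): no bracket -> illegal
(1,3): no bracket -> illegal
(1,5): flips 2 -> legal
(2,5): flips 2 -> legal
(3,5): flips 2 -> legal
(4,5): flips 2 -> legal
(5,2): no bracket -> illegal
(5,3): flips 1 -> legal
(6,3): no bracket -> illegal
(6,4): no bracket -> illegal
(6,5): flips 2 -> legal
W mobility = 7

Answer: B=7 W=7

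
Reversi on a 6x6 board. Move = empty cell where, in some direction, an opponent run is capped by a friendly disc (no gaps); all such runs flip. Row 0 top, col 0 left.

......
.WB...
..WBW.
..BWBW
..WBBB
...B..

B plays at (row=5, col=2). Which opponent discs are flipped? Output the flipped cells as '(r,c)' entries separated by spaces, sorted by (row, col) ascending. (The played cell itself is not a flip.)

Answer: (4,2)

Derivation:
Dir NW: first cell '.' (not opp) -> no flip
Dir N: opp run (4,2) capped by B -> flip
Dir NE: first cell 'B' (not opp) -> no flip
Dir W: first cell '.' (not opp) -> no flip
Dir E: first cell 'B' (not opp) -> no flip
Dir SW: edge -> no flip
Dir S: edge -> no flip
Dir SE: edge -> no flip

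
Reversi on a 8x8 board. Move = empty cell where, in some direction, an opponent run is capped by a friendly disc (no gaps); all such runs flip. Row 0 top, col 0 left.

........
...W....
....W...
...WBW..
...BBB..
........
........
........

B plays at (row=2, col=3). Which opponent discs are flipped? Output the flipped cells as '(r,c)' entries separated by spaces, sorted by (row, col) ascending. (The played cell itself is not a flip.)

Answer: (3,3)

Derivation:
Dir NW: first cell '.' (not opp) -> no flip
Dir N: opp run (1,3), next='.' -> no flip
Dir NE: first cell '.' (not opp) -> no flip
Dir W: first cell '.' (not opp) -> no flip
Dir E: opp run (2,4), next='.' -> no flip
Dir SW: first cell '.' (not opp) -> no flip
Dir S: opp run (3,3) capped by B -> flip
Dir SE: first cell 'B' (not opp) -> no flip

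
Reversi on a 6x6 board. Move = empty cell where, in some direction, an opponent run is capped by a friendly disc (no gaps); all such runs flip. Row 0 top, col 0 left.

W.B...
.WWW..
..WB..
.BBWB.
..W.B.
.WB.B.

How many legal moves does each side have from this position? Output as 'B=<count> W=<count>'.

Answer: B=9 W=8

Derivation:
-- B to move --
(0,1): flips 1 -> legal
(0,3): flips 1 -> legal
(0,4): flips 2 -> legal
(1,0): no bracket -> illegal
(1,4): no bracket -> illegal
(2,0): flips 1 -> legal
(2,1): flips 1 -> legal
(2,4): flips 1 -> legal
(4,0): no bracket -> illegal
(4,1): no bracket -> illegal
(4,3): flips 1 -> legal
(5,0): flips 1 -> legal
(5,3): flips 1 -> legal
B mobility = 9
-- W to move --
(0,1): no bracket -> illegal
(0,3): no bracket -> illegal
(1,4): no bracket -> illegal
(2,0): flips 1 -> legal
(2,1): no bracket -> illegal
(2,4): flips 1 -> legal
(2,5): no bracket -> illegal
(3,0): flips 2 -> legal
(3,5): flips 1 -> legal
(4,0): flips 1 -> legal
(4,1): no bracket -> illegal
(4,3): no bracket -> illegal
(4,5): flips 2 -> legal
(5,3): flips 1 -> legal
(5,5): flips 1 -> legal
W mobility = 8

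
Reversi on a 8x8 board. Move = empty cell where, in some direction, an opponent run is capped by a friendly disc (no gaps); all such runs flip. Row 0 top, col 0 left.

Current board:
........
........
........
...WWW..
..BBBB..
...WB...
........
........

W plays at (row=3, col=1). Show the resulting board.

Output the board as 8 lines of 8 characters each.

Place W at (3,1); scan 8 dirs for brackets.
Dir NW: first cell '.' (not opp) -> no flip
Dir N: first cell '.' (not opp) -> no flip
Dir NE: first cell '.' (not opp) -> no flip
Dir W: first cell '.' (not opp) -> no flip
Dir E: first cell '.' (not opp) -> no flip
Dir SW: first cell '.' (not opp) -> no flip
Dir S: first cell '.' (not opp) -> no flip
Dir SE: opp run (4,2) capped by W -> flip
All flips: (4,2)

Answer: ........
........
........
.W.WWW..
..WBBB..
...WB...
........
........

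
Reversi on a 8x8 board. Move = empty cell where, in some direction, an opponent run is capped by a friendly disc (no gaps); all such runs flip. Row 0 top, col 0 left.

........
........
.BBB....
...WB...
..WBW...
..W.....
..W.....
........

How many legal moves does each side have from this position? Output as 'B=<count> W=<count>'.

-- B to move --
(2,4): no bracket -> illegal
(3,1): no bracket -> illegal
(3,2): flips 1 -> legal
(3,5): no bracket -> illegal
(4,1): flips 1 -> legal
(4,5): flips 1 -> legal
(5,1): no bracket -> illegal
(5,3): no bracket -> illegal
(5,4): flips 1 -> legal
(5,5): flips 2 -> legal
(6,1): flips 1 -> legal
(6,3): no bracket -> illegal
(7,1): no bracket -> illegal
(7,2): no bracket -> illegal
(7,3): no bracket -> illegal
B mobility = 6
-- W to move --
(1,0): no bracket -> illegal
(1,1): flips 1 -> legal
(1,2): no bracket -> illegal
(1,3): flips 1 -> legal
(1,4): no bracket -> illegal
(2,0): no bracket -> illegal
(2,4): flips 1 -> legal
(2,5): flips 2 -> legal
(3,0): no bracket -> illegal
(3,1): no bracket -> illegal
(3,2): no bracket -> illegal
(3,5): flips 1 -> legal
(4,5): no bracket -> illegal
(5,3): flips 1 -> legal
(5,4): no bracket -> illegal
W mobility = 6

Answer: B=6 W=6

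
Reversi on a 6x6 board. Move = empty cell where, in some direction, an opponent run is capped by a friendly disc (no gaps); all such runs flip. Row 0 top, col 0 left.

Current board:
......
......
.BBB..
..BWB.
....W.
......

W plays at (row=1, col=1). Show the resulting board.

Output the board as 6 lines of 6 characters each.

Place W at (1,1); scan 8 dirs for brackets.
Dir NW: first cell '.' (not opp) -> no flip
Dir N: first cell '.' (not opp) -> no flip
Dir NE: first cell '.' (not opp) -> no flip
Dir W: first cell '.' (not opp) -> no flip
Dir E: first cell '.' (not opp) -> no flip
Dir SW: first cell '.' (not opp) -> no flip
Dir S: opp run (2,1), next='.' -> no flip
Dir SE: opp run (2,2) capped by W -> flip
All flips: (2,2)

Answer: ......
.W....
.BWB..
..BWB.
....W.
......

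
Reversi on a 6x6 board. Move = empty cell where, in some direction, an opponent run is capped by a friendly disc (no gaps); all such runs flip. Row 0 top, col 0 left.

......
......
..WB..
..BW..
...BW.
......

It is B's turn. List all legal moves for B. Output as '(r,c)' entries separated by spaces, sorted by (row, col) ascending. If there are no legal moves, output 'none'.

(1,1): no bracket -> illegal
(1,2): flips 1 -> legal
(1,3): no bracket -> illegal
(2,1): flips 1 -> legal
(2,4): no bracket -> illegal
(3,1): no bracket -> illegal
(3,4): flips 1 -> legal
(3,5): no bracket -> illegal
(4,2): no bracket -> illegal
(4,5): flips 1 -> legal
(5,3): no bracket -> illegal
(5,4): no bracket -> illegal
(5,5): no bracket -> illegal

Answer: (1,2) (2,1) (3,4) (4,5)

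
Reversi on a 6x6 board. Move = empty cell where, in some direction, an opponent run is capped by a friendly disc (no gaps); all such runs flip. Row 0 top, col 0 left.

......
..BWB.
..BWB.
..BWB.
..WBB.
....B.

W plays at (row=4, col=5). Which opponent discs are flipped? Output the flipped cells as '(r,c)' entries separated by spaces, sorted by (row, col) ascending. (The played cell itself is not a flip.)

Dir NW: opp run (3,4) capped by W -> flip
Dir N: first cell '.' (not opp) -> no flip
Dir NE: edge -> no flip
Dir W: opp run (4,4) (4,3) capped by W -> flip
Dir E: edge -> no flip
Dir SW: opp run (5,4), next=edge -> no flip
Dir S: first cell '.' (not opp) -> no flip
Dir SE: edge -> no flip

Answer: (3,4) (4,3) (4,4)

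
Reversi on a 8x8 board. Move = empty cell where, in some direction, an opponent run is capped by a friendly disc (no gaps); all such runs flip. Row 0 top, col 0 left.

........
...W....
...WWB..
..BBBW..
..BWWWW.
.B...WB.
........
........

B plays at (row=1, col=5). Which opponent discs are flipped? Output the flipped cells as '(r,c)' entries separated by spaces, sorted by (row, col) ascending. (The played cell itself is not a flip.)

Dir NW: first cell '.' (not opp) -> no flip
Dir N: first cell '.' (not opp) -> no flip
Dir NE: first cell '.' (not opp) -> no flip
Dir W: first cell '.' (not opp) -> no flip
Dir E: first cell '.' (not opp) -> no flip
Dir SW: opp run (2,4) capped by B -> flip
Dir S: first cell 'B' (not opp) -> no flip
Dir SE: first cell '.' (not opp) -> no flip

Answer: (2,4)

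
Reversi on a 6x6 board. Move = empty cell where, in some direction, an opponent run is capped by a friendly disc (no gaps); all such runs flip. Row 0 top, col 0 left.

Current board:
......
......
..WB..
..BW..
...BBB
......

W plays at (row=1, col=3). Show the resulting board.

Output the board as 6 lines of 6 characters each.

Place W at (1,3); scan 8 dirs for brackets.
Dir NW: first cell '.' (not opp) -> no flip
Dir N: first cell '.' (not opp) -> no flip
Dir NE: first cell '.' (not opp) -> no flip
Dir W: first cell '.' (not opp) -> no flip
Dir E: first cell '.' (not opp) -> no flip
Dir SW: first cell 'W' (not opp) -> no flip
Dir S: opp run (2,3) capped by W -> flip
Dir SE: first cell '.' (not opp) -> no flip
All flips: (2,3)

Answer: ......
...W..
..WW..
..BW..
...BBB
......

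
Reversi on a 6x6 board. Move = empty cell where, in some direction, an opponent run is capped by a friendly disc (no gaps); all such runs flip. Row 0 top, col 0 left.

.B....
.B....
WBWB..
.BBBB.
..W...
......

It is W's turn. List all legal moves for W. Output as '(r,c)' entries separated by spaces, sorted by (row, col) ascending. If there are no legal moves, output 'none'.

Answer: (0,0) (0,2) (2,4) (4,0) (4,4)

Derivation:
(0,0): flips 1 -> legal
(0,2): flips 1 -> legal
(1,0): no bracket -> illegal
(1,2): no bracket -> illegal
(1,3): no bracket -> illegal
(1,4): no bracket -> illegal
(2,4): flips 2 -> legal
(2,5): no bracket -> illegal
(3,0): no bracket -> illegal
(3,5): no bracket -> illegal
(4,0): flips 1 -> legal
(4,1): no bracket -> illegal
(4,3): no bracket -> illegal
(4,4): flips 1 -> legal
(4,5): no bracket -> illegal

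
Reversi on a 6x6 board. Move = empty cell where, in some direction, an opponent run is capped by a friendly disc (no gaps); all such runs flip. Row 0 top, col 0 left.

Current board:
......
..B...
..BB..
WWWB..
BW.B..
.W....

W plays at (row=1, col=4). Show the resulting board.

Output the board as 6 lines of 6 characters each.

Place W at (1,4); scan 8 dirs for brackets.
Dir NW: first cell '.' (not opp) -> no flip
Dir N: first cell '.' (not opp) -> no flip
Dir NE: first cell '.' (not opp) -> no flip
Dir W: first cell '.' (not opp) -> no flip
Dir E: first cell '.' (not opp) -> no flip
Dir SW: opp run (2,3) capped by W -> flip
Dir S: first cell '.' (not opp) -> no flip
Dir SE: first cell '.' (not opp) -> no flip
All flips: (2,3)

Answer: ......
..B.W.
..BW..
WWWB..
BW.B..
.W....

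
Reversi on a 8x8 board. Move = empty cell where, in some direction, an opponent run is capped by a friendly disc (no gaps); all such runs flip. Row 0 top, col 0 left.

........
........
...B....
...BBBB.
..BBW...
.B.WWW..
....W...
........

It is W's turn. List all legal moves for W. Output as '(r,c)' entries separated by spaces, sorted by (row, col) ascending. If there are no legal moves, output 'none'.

(1,2): no bracket -> illegal
(1,3): flips 3 -> legal
(1,4): no bracket -> illegal
(2,2): flips 1 -> legal
(2,4): flips 1 -> legal
(2,5): no bracket -> illegal
(2,6): flips 1 -> legal
(2,7): no bracket -> illegal
(3,1): flips 1 -> legal
(3,2): flips 1 -> legal
(3,7): no bracket -> illegal
(4,0): no bracket -> illegal
(4,1): flips 2 -> legal
(4,5): no bracket -> illegal
(4,6): no bracket -> illegal
(4,7): no bracket -> illegal
(5,0): no bracket -> illegal
(5,2): no bracket -> illegal
(6,0): no bracket -> illegal
(6,1): no bracket -> illegal
(6,2): no bracket -> illegal

Answer: (1,3) (2,2) (2,4) (2,6) (3,1) (3,2) (4,1)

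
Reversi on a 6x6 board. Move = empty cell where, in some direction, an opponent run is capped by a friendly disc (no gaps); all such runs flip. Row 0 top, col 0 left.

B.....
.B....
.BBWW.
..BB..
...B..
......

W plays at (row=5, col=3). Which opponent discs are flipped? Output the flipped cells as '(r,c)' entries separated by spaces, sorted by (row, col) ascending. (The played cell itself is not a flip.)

Answer: (3,3) (4,3)

Derivation:
Dir NW: first cell '.' (not opp) -> no flip
Dir N: opp run (4,3) (3,3) capped by W -> flip
Dir NE: first cell '.' (not opp) -> no flip
Dir W: first cell '.' (not opp) -> no flip
Dir E: first cell '.' (not opp) -> no flip
Dir SW: edge -> no flip
Dir S: edge -> no flip
Dir SE: edge -> no flip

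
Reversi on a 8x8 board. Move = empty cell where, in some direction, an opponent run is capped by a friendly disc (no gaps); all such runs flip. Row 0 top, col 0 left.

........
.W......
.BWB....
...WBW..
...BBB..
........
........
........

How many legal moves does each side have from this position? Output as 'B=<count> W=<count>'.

Answer: B=6 W=6

Derivation:
-- B to move --
(0,0): flips 3 -> legal
(0,1): flips 1 -> legal
(0,2): no bracket -> illegal
(1,0): no bracket -> illegal
(1,2): no bracket -> illegal
(1,3): no bracket -> illegal
(2,0): no bracket -> illegal
(2,4): no bracket -> illegal
(2,5): flips 1 -> legal
(2,6): flips 1 -> legal
(3,1): no bracket -> illegal
(3,2): flips 1 -> legal
(3,6): flips 1 -> legal
(4,2): no bracket -> illegal
(4,6): no bracket -> illegal
B mobility = 6
-- W to move --
(1,0): no bracket -> illegal
(1,2): no bracket -> illegal
(1,3): flips 1 -> legal
(1,4): no bracket -> illegal
(2,0): flips 1 -> legal
(2,4): flips 1 -> legal
(2,5): no bracket -> illegal
(3,0): no bracket -> illegal
(3,1): flips 1 -> legal
(3,2): no bracket -> illegal
(3,6): no bracket -> illegal
(4,2): no bracket -> illegal
(4,6): no bracket -> illegal
(5,2): no bracket -> illegal
(5,3): flips 2 -> legal
(5,4): no bracket -> illegal
(5,5): flips 2 -> legal
(5,6): no bracket -> illegal
W mobility = 6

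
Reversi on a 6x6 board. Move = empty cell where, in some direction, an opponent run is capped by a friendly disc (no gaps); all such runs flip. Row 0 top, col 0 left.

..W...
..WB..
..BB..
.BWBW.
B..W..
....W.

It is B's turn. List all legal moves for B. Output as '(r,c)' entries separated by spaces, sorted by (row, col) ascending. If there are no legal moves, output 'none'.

(0,1): flips 1 -> legal
(0,3): no bracket -> illegal
(1,1): flips 1 -> legal
(2,1): no bracket -> illegal
(2,4): no bracket -> illegal
(2,5): no bracket -> illegal
(3,5): flips 1 -> legal
(4,1): flips 1 -> legal
(4,2): flips 1 -> legal
(4,4): no bracket -> illegal
(4,5): flips 1 -> legal
(5,2): no bracket -> illegal
(5,3): flips 1 -> legal
(5,5): no bracket -> illegal

Answer: (0,1) (1,1) (3,5) (4,1) (4,2) (4,5) (5,3)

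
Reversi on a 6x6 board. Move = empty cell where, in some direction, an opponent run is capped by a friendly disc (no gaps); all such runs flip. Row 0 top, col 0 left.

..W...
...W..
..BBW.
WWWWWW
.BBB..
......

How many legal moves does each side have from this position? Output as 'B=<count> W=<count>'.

Answer: B=9 W=9

Derivation:
-- B to move --
(0,1): no bracket -> illegal
(0,3): flips 1 -> legal
(0,4): flips 1 -> legal
(1,1): no bracket -> illegal
(1,2): no bracket -> illegal
(1,4): no bracket -> illegal
(1,5): flips 2 -> legal
(2,0): flips 1 -> legal
(2,1): flips 2 -> legal
(2,5): flips 2 -> legal
(4,0): flips 1 -> legal
(4,4): flips 1 -> legal
(4,5): flips 1 -> legal
B mobility = 9
-- W to move --
(1,1): flips 1 -> legal
(1,2): flips 2 -> legal
(1,4): flips 1 -> legal
(2,1): flips 2 -> legal
(4,0): no bracket -> illegal
(4,4): no bracket -> illegal
(5,0): flips 1 -> legal
(5,1): flips 2 -> legal
(5,2): flips 3 -> legal
(5,3): flips 2 -> legal
(5,4): flips 1 -> legal
W mobility = 9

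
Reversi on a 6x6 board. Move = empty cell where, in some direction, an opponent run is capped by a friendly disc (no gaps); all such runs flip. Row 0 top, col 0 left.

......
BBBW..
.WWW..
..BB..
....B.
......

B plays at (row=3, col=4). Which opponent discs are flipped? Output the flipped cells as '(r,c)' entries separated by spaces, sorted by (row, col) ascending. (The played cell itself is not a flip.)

Dir NW: opp run (2,3) capped by B -> flip
Dir N: first cell '.' (not opp) -> no flip
Dir NE: first cell '.' (not opp) -> no flip
Dir W: first cell 'B' (not opp) -> no flip
Dir E: first cell '.' (not opp) -> no flip
Dir SW: first cell '.' (not opp) -> no flip
Dir S: first cell 'B' (not opp) -> no flip
Dir SE: first cell '.' (not opp) -> no flip

Answer: (2,3)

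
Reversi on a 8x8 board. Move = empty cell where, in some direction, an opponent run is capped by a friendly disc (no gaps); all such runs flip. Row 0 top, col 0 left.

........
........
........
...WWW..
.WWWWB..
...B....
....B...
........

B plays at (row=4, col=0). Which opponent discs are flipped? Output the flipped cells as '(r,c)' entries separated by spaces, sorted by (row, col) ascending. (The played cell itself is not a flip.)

Answer: (4,1) (4,2) (4,3) (4,4)

Derivation:
Dir NW: edge -> no flip
Dir N: first cell '.' (not opp) -> no flip
Dir NE: first cell '.' (not opp) -> no flip
Dir W: edge -> no flip
Dir E: opp run (4,1) (4,2) (4,3) (4,4) capped by B -> flip
Dir SW: edge -> no flip
Dir S: first cell '.' (not opp) -> no flip
Dir SE: first cell '.' (not opp) -> no flip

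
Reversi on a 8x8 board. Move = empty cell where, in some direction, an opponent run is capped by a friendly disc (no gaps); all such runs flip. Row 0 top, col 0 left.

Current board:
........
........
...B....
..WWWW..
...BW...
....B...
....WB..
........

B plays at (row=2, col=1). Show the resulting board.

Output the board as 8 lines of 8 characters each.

Answer: ........
........
.B.B....
..BWWW..
...BW...
....B...
....WB..
........

Derivation:
Place B at (2,1); scan 8 dirs for brackets.
Dir NW: first cell '.' (not opp) -> no flip
Dir N: first cell '.' (not opp) -> no flip
Dir NE: first cell '.' (not opp) -> no flip
Dir W: first cell '.' (not opp) -> no flip
Dir E: first cell '.' (not opp) -> no flip
Dir SW: first cell '.' (not opp) -> no flip
Dir S: first cell '.' (not opp) -> no flip
Dir SE: opp run (3,2) capped by B -> flip
All flips: (3,2)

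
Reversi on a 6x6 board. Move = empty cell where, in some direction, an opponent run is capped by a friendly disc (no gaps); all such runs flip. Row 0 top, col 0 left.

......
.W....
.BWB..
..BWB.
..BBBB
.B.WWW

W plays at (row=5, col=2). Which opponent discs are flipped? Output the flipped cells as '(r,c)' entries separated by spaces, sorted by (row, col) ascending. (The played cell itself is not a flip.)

Answer: (3,2) (4,2)

Derivation:
Dir NW: first cell '.' (not opp) -> no flip
Dir N: opp run (4,2) (3,2) capped by W -> flip
Dir NE: opp run (4,3) (3,4), next='.' -> no flip
Dir W: opp run (5,1), next='.' -> no flip
Dir E: first cell 'W' (not opp) -> no flip
Dir SW: edge -> no flip
Dir S: edge -> no flip
Dir SE: edge -> no flip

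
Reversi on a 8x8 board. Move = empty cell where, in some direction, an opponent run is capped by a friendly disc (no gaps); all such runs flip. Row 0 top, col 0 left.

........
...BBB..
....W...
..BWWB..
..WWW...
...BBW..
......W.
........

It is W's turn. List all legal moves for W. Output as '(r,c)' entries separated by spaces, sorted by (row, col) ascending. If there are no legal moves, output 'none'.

(0,2): flips 1 -> legal
(0,3): no bracket -> illegal
(0,4): flips 1 -> legal
(0,5): no bracket -> illegal
(0,6): flips 1 -> legal
(1,2): no bracket -> illegal
(1,6): no bracket -> illegal
(2,1): flips 1 -> legal
(2,2): flips 1 -> legal
(2,3): no bracket -> illegal
(2,5): no bracket -> illegal
(2,6): flips 1 -> legal
(3,1): flips 1 -> legal
(3,6): flips 1 -> legal
(4,1): no bracket -> illegal
(4,5): no bracket -> illegal
(4,6): flips 1 -> legal
(5,2): flips 2 -> legal
(6,2): flips 1 -> legal
(6,3): flips 1 -> legal
(6,4): flips 2 -> legal
(6,5): flips 1 -> legal

Answer: (0,2) (0,4) (0,6) (2,1) (2,2) (2,6) (3,1) (3,6) (4,6) (5,2) (6,2) (6,3) (6,4) (6,5)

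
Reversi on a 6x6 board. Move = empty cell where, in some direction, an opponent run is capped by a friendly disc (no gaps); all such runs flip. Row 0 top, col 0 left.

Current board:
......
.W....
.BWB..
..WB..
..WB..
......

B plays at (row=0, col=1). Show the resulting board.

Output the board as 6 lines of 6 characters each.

Place B at (0,1); scan 8 dirs for brackets.
Dir NW: edge -> no flip
Dir N: edge -> no flip
Dir NE: edge -> no flip
Dir W: first cell '.' (not opp) -> no flip
Dir E: first cell '.' (not opp) -> no flip
Dir SW: first cell '.' (not opp) -> no flip
Dir S: opp run (1,1) capped by B -> flip
Dir SE: first cell '.' (not opp) -> no flip
All flips: (1,1)

Answer: .B....
.B....
.BWB..
..WB..
..WB..
......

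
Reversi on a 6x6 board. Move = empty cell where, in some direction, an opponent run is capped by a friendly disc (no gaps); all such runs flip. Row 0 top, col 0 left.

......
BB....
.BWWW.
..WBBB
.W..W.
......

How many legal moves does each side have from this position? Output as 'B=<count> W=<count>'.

Answer: B=10 W=5

Derivation:
-- B to move --
(1,2): flips 1 -> legal
(1,3): flips 2 -> legal
(1,4): flips 1 -> legal
(1,5): flips 1 -> legal
(2,5): flips 3 -> legal
(3,0): no bracket -> illegal
(3,1): flips 1 -> legal
(4,0): no bracket -> illegal
(4,2): no bracket -> illegal
(4,3): flips 1 -> legal
(4,5): no bracket -> illegal
(5,0): no bracket -> illegal
(5,1): no bracket -> illegal
(5,2): no bracket -> illegal
(5,3): flips 1 -> legal
(5,4): flips 1 -> legal
(5,5): flips 1 -> legal
B mobility = 10
-- W to move --
(0,0): flips 1 -> legal
(0,1): no bracket -> illegal
(0,2): no bracket -> illegal
(1,2): no bracket -> illegal
(2,0): flips 1 -> legal
(2,5): no bracket -> illegal
(3,0): no bracket -> illegal
(3,1): no bracket -> illegal
(4,2): flips 1 -> legal
(4,3): flips 1 -> legal
(4,5): flips 1 -> legal
W mobility = 5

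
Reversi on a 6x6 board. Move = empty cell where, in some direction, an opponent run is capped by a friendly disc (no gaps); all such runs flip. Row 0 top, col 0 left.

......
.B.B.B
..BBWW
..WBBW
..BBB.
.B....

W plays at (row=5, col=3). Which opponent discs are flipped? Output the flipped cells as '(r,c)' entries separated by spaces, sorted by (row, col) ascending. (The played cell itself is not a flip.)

Answer: (4,4)

Derivation:
Dir NW: opp run (4,2), next='.' -> no flip
Dir N: opp run (4,3) (3,3) (2,3) (1,3), next='.' -> no flip
Dir NE: opp run (4,4) capped by W -> flip
Dir W: first cell '.' (not opp) -> no flip
Dir E: first cell '.' (not opp) -> no flip
Dir SW: edge -> no flip
Dir S: edge -> no flip
Dir SE: edge -> no flip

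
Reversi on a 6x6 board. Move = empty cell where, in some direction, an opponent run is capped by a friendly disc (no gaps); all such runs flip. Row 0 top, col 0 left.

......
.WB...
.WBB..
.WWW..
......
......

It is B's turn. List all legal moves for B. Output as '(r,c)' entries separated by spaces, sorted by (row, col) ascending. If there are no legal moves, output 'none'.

Answer: (0,0) (1,0) (2,0) (3,0) (4,0) (4,1) (4,2) (4,3) (4,4)

Derivation:
(0,0): flips 1 -> legal
(0,1): no bracket -> illegal
(0,2): no bracket -> illegal
(1,0): flips 1 -> legal
(2,0): flips 1 -> legal
(2,4): no bracket -> illegal
(3,0): flips 1 -> legal
(3,4): no bracket -> illegal
(4,0): flips 1 -> legal
(4,1): flips 1 -> legal
(4,2): flips 1 -> legal
(4,3): flips 1 -> legal
(4,4): flips 1 -> legal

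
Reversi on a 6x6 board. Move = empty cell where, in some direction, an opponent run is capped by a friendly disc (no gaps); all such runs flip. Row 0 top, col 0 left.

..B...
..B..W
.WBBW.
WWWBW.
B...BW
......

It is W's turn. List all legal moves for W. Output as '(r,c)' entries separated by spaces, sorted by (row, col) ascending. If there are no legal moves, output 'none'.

Answer: (0,1) (0,3) (1,3) (1,4) (4,2) (4,3) (5,0) (5,4)

Derivation:
(0,1): flips 2 -> legal
(0,3): flips 1 -> legal
(1,1): no bracket -> illegal
(1,3): flips 1 -> legal
(1,4): flips 1 -> legal
(3,5): no bracket -> illegal
(4,1): no bracket -> illegal
(4,2): flips 1 -> legal
(4,3): flips 1 -> legal
(5,0): flips 1 -> legal
(5,1): no bracket -> illegal
(5,3): no bracket -> illegal
(5,4): flips 1 -> legal
(5,5): no bracket -> illegal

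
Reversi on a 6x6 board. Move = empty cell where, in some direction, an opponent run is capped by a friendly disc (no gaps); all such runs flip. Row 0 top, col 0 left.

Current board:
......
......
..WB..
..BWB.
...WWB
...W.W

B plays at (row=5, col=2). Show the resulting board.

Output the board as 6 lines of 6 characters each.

Answer: ......
......
..WB..
..BWB.
...BWB
..BW.W

Derivation:
Place B at (5,2); scan 8 dirs for brackets.
Dir NW: first cell '.' (not opp) -> no flip
Dir N: first cell '.' (not opp) -> no flip
Dir NE: opp run (4,3) capped by B -> flip
Dir W: first cell '.' (not opp) -> no flip
Dir E: opp run (5,3), next='.' -> no flip
Dir SW: edge -> no flip
Dir S: edge -> no flip
Dir SE: edge -> no flip
All flips: (4,3)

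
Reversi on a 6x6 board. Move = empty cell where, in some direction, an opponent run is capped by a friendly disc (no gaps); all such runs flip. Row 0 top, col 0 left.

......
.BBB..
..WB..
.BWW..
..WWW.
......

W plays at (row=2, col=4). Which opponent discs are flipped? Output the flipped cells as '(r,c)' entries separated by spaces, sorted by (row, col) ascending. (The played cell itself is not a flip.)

Answer: (2,3)

Derivation:
Dir NW: opp run (1,3), next='.' -> no flip
Dir N: first cell '.' (not opp) -> no flip
Dir NE: first cell '.' (not opp) -> no flip
Dir W: opp run (2,3) capped by W -> flip
Dir E: first cell '.' (not opp) -> no flip
Dir SW: first cell 'W' (not opp) -> no flip
Dir S: first cell '.' (not opp) -> no flip
Dir SE: first cell '.' (not opp) -> no flip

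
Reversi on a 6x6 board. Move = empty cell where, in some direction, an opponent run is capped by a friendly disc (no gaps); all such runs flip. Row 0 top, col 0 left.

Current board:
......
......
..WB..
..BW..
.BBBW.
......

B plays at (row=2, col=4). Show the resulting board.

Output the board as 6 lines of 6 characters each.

Place B at (2,4); scan 8 dirs for brackets.
Dir NW: first cell '.' (not opp) -> no flip
Dir N: first cell '.' (not opp) -> no flip
Dir NE: first cell '.' (not opp) -> no flip
Dir W: first cell 'B' (not opp) -> no flip
Dir E: first cell '.' (not opp) -> no flip
Dir SW: opp run (3,3) capped by B -> flip
Dir S: first cell '.' (not opp) -> no flip
Dir SE: first cell '.' (not opp) -> no flip
All flips: (3,3)

Answer: ......
......
..WBB.
..BB..
.BBBW.
......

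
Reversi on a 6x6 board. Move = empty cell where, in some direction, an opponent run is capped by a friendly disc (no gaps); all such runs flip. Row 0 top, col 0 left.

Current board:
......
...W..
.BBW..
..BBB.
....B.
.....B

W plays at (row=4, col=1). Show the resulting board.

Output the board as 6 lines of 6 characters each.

Place W at (4,1); scan 8 dirs for brackets.
Dir NW: first cell '.' (not opp) -> no flip
Dir N: first cell '.' (not opp) -> no flip
Dir NE: opp run (3,2) capped by W -> flip
Dir W: first cell '.' (not opp) -> no flip
Dir E: first cell '.' (not opp) -> no flip
Dir SW: first cell '.' (not opp) -> no flip
Dir S: first cell '.' (not opp) -> no flip
Dir SE: first cell '.' (not opp) -> no flip
All flips: (3,2)

Answer: ......
...W..
.BBW..
..WBB.
.W..B.
.....B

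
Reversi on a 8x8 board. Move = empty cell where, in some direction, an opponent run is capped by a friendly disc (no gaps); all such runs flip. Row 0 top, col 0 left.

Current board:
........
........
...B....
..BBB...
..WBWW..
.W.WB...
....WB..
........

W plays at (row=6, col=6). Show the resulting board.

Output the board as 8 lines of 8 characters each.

Answer: ........
........
...B....
..BBB...
..WBWW..
.W.WB...
....WWW.
........

Derivation:
Place W at (6,6); scan 8 dirs for brackets.
Dir NW: first cell '.' (not opp) -> no flip
Dir N: first cell '.' (not opp) -> no flip
Dir NE: first cell '.' (not opp) -> no flip
Dir W: opp run (6,5) capped by W -> flip
Dir E: first cell '.' (not opp) -> no flip
Dir SW: first cell '.' (not opp) -> no flip
Dir S: first cell '.' (not opp) -> no flip
Dir SE: first cell '.' (not opp) -> no flip
All flips: (6,5)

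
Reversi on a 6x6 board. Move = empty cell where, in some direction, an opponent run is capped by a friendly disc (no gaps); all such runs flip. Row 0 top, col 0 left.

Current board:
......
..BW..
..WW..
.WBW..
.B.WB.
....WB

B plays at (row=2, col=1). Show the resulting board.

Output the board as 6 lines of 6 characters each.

Place B at (2,1); scan 8 dirs for brackets.
Dir NW: first cell '.' (not opp) -> no flip
Dir N: first cell '.' (not opp) -> no flip
Dir NE: first cell 'B' (not opp) -> no flip
Dir W: first cell '.' (not opp) -> no flip
Dir E: opp run (2,2) (2,3), next='.' -> no flip
Dir SW: first cell '.' (not opp) -> no flip
Dir S: opp run (3,1) capped by B -> flip
Dir SE: first cell 'B' (not opp) -> no flip
All flips: (3,1)

Answer: ......
..BW..
.BWW..
.BBW..
.B.WB.
....WB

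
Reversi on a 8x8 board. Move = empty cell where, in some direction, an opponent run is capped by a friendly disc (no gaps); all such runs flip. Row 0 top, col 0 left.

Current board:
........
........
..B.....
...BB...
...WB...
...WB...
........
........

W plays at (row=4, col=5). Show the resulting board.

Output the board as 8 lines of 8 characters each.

Answer: ........
........
..B.....
...BB...
...WWW..
...WB...
........
........

Derivation:
Place W at (4,5); scan 8 dirs for brackets.
Dir NW: opp run (3,4), next='.' -> no flip
Dir N: first cell '.' (not opp) -> no flip
Dir NE: first cell '.' (not opp) -> no flip
Dir W: opp run (4,4) capped by W -> flip
Dir E: first cell '.' (not opp) -> no flip
Dir SW: opp run (5,4), next='.' -> no flip
Dir S: first cell '.' (not opp) -> no flip
Dir SE: first cell '.' (not opp) -> no flip
All flips: (4,4)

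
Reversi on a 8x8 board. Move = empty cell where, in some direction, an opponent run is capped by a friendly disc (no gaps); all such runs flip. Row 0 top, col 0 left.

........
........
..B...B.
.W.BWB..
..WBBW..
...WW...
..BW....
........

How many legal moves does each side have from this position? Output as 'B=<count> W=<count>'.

-- B to move --
(2,0): no bracket -> illegal
(2,1): no bracket -> illegal
(2,3): no bracket -> illegal
(2,4): flips 1 -> legal
(2,5): flips 1 -> legal
(3,0): no bracket -> illegal
(3,2): no bracket -> illegal
(3,6): no bracket -> illegal
(4,0): flips 1 -> legal
(4,1): flips 1 -> legal
(4,6): flips 1 -> legal
(5,1): flips 1 -> legal
(5,2): no bracket -> illegal
(5,5): flips 1 -> legal
(5,6): no bracket -> illegal
(6,4): flips 2 -> legal
(6,5): flips 1 -> legal
(7,2): no bracket -> illegal
(7,3): flips 2 -> legal
(7,4): no bracket -> illegal
B mobility = 10
-- W to move --
(1,1): no bracket -> illegal
(1,2): no bracket -> illegal
(1,3): flips 1 -> legal
(1,5): no bracket -> illegal
(1,6): no bracket -> illegal
(1,7): flips 3 -> legal
(2,1): no bracket -> illegal
(2,3): flips 2 -> legal
(2,4): flips 1 -> legal
(2,5): flips 1 -> legal
(2,7): no bracket -> illegal
(3,2): flips 2 -> legal
(3,6): flips 1 -> legal
(3,7): no bracket -> illegal
(4,6): no bracket -> illegal
(5,1): no bracket -> illegal
(5,2): flips 1 -> legal
(5,5): no bracket -> illegal
(6,1): flips 1 -> legal
(7,1): flips 1 -> legal
(7,2): no bracket -> illegal
(7,3): no bracket -> illegal
W mobility = 10

Answer: B=10 W=10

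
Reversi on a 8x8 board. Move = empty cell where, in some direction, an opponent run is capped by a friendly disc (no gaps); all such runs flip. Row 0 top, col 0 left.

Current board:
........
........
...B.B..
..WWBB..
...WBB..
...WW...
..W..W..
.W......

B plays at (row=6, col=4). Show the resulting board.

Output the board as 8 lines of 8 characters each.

Answer: ........
........
...B.B..
..WWBB..
...WBB..
...WB...
..W.BW..
.W......

Derivation:
Place B at (6,4); scan 8 dirs for brackets.
Dir NW: opp run (5,3), next='.' -> no flip
Dir N: opp run (5,4) capped by B -> flip
Dir NE: first cell '.' (not opp) -> no flip
Dir W: first cell '.' (not opp) -> no flip
Dir E: opp run (6,5), next='.' -> no flip
Dir SW: first cell '.' (not opp) -> no flip
Dir S: first cell '.' (not opp) -> no flip
Dir SE: first cell '.' (not opp) -> no flip
All flips: (5,4)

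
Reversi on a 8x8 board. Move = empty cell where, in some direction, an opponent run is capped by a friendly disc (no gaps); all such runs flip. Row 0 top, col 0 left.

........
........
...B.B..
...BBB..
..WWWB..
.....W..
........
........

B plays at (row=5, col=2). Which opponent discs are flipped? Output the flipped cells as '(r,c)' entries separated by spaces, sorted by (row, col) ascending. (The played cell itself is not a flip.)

Answer: (4,3)

Derivation:
Dir NW: first cell '.' (not opp) -> no flip
Dir N: opp run (4,2), next='.' -> no flip
Dir NE: opp run (4,3) capped by B -> flip
Dir W: first cell '.' (not opp) -> no flip
Dir E: first cell '.' (not opp) -> no flip
Dir SW: first cell '.' (not opp) -> no flip
Dir S: first cell '.' (not opp) -> no flip
Dir SE: first cell '.' (not opp) -> no flip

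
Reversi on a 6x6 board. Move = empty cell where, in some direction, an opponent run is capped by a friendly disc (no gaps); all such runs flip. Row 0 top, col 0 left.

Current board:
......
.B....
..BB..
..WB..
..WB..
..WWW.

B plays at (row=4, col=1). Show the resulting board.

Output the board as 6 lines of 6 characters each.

Answer: ......
.B....
..BB..
..BB..
.BBB..
..WWW.

Derivation:
Place B at (4,1); scan 8 dirs for brackets.
Dir NW: first cell '.' (not opp) -> no flip
Dir N: first cell '.' (not opp) -> no flip
Dir NE: opp run (3,2) capped by B -> flip
Dir W: first cell '.' (not opp) -> no flip
Dir E: opp run (4,2) capped by B -> flip
Dir SW: first cell '.' (not opp) -> no flip
Dir S: first cell '.' (not opp) -> no flip
Dir SE: opp run (5,2), next=edge -> no flip
All flips: (3,2) (4,2)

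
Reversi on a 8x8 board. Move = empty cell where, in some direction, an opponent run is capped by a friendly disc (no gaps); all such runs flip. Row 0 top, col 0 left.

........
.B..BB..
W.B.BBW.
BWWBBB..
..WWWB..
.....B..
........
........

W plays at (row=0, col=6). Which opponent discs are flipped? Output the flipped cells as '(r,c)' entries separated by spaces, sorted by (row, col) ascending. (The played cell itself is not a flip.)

Dir NW: edge -> no flip
Dir N: edge -> no flip
Dir NE: edge -> no flip
Dir W: first cell '.' (not opp) -> no flip
Dir E: first cell '.' (not opp) -> no flip
Dir SW: opp run (1,5) (2,4) (3,3) capped by W -> flip
Dir S: first cell '.' (not opp) -> no flip
Dir SE: first cell '.' (not opp) -> no flip

Answer: (1,5) (2,4) (3,3)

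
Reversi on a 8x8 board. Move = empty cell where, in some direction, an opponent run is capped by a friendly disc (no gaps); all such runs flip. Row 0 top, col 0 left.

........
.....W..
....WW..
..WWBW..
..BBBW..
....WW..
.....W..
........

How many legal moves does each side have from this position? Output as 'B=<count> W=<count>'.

-- B to move --
(0,4): no bracket -> illegal
(0,5): no bracket -> illegal
(0,6): flips 3 -> legal
(1,3): no bracket -> illegal
(1,4): flips 1 -> legal
(1,6): flips 1 -> legal
(2,1): flips 1 -> legal
(2,2): flips 2 -> legal
(2,3): flips 1 -> legal
(2,6): flips 1 -> legal
(3,1): flips 2 -> legal
(3,6): flips 1 -> legal
(4,1): no bracket -> illegal
(4,6): flips 1 -> legal
(5,3): no bracket -> illegal
(5,6): flips 1 -> legal
(6,3): no bracket -> illegal
(6,4): flips 1 -> legal
(6,6): flips 1 -> legal
(7,4): no bracket -> illegal
(7,5): no bracket -> illegal
(7,6): flips 2 -> legal
B mobility = 14
-- W to move --
(2,3): flips 1 -> legal
(3,1): no bracket -> illegal
(4,1): flips 3 -> legal
(5,1): flips 1 -> legal
(5,2): flips 3 -> legal
(5,3): flips 2 -> legal
W mobility = 5

Answer: B=14 W=5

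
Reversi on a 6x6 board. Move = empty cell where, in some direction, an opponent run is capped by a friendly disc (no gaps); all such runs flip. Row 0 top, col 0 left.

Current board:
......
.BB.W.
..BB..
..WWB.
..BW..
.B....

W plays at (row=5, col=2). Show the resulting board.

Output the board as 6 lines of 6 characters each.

Place W at (5,2); scan 8 dirs for brackets.
Dir NW: first cell '.' (not opp) -> no flip
Dir N: opp run (4,2) capped by W -> flip
Dir NE: first cell 'W' (not opp) -> no flip
Dir W: opp run (5,1), next='.' -> no flip
Dir E: first cell '.' (not opp) -> no flip
Dir SW: edge -> no flip
Dir S: edge -> no flip
Dir SE: edge -> no flip
All flips: (4,2)

Answer: ......
.BB.W.
..BB..
..WWB.
..WW..
.BW...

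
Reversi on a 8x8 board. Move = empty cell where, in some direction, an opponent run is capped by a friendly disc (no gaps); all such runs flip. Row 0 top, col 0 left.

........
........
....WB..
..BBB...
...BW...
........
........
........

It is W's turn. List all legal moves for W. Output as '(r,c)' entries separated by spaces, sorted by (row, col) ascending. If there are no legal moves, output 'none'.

(1,4): no bracket -> illegal
(1,5): no bracket -> illegal
(1,6): no bracket -> illegal
(2,1): no bracket -> illegal
(2,2): flips 1 -> legal
(2,3): no bracket -> illegal
(2,6): flips 1 -> legal
(3,1): no bracket -> illegal
(3,5): no bracket -> illegal
(3,6): no bracket -> illegal
(4,1): no bracket -> illegal
(4,2): flips 2 -> legal
(4,5): no bracket -> illegal
(5,2): no bracket -> illegal
(5,3): no bracket -> illegal
(5,4): no bracket -> illegal

Answer: (2,2) (2,6) (4,2)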